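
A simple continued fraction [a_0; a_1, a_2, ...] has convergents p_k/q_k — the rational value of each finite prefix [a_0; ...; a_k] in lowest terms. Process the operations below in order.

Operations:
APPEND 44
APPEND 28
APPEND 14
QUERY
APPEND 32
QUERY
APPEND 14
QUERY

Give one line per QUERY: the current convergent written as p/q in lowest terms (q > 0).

17306/393
555025/12604
7787656/176849

APPEND 44: p_0 = 44·1 + 0 = 44, q_0 = 44·0 + 1 = 1 → 44/1
APPEND 28: p_1 = 28·44 + 1 = 1233, q_1 = 28·1 + 0 = 28 → 1233/28
APPEND 14: p_2 = 14·1233 + 44 = 17306, q_2 = 14·28 + 1 = 393 → 17306/393
APPEND 32: p_3 = 32·17306 + 1233 = 555025, q_3 = 32·393 + 28 = 12604 → 555025/12604
APPEND 14: p_4 = 14·555025 + 17306 = 7787656, q_4 = 14·12604 + 393 = 176849 → 7787656/176849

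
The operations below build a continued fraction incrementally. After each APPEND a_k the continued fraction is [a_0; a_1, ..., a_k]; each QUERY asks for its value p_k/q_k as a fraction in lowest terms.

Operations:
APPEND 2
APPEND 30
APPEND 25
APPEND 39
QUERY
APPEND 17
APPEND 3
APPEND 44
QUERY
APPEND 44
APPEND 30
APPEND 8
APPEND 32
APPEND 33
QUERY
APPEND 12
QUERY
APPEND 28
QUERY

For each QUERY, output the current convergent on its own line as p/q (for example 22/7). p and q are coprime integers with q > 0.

APPEND 2: p_0 = 2·1 + 0 = 2, q_0 = 2·0 + 1 = 1 → 2/1
APPEND 30: p_1 = 30·2 + 1 = 61, q_1 = 30·1 + 0 = 30 → 61/30
APPEND 25: p_2 = 25·61 + 2 = 1527, q_2 = 25·30 + 1 = 751 → 1527/751
APPEND 39: p_3 = 39·1527 + 61 = 59614, q_3 = 39·751 + 30 = 29319 → 59614/29319
APPEND 17: p_4 = 17·59614 + 1527 = 1014965, q_4 = 17·29319 + 751 = 499174 → 1014965/499174
APPEND 3: p_5 = 3·1014965 + 59614 = 3104509, q_5 = 3·499174 + 29319 = 1526841 → 3104509/1526841
APPEND 44: p_6 = 44·3104509 + 1014965 = 137613361, q_6 = 44·1526841 + 499174 = 67680178 → 137613361/67680178
APPEND 44: p_7 = 44·137613361 + 3104509 = 6058092393, q_7 = 44·67680178 + 1526841 = 2979454673 → 6058092393/2979454673
APPEND 30: p_8 = 30·6058092393 + 137613361 = 181880385151, q_8 = 30·2979454673 + 67680178 = 89451320368 → 181880385151/89451320368
APPEND 8: p_9 = 8·181880385151 + 6058092393 = 1461101173601, q_9 = 8·89451320368 + 2979454673 = 718590017617 → 1461101173601/718590017617
APPEND 32: p_10 = 32·1461101173601 + 181880385151 = 46937117940383, q_10 = 32·718590017617 + 89451320368 = 23084331884112 → 46937117940383/23084331884112
APPEND 33: p_11 = 33·46937117940383 + 1461101173601 = 1550385993206240, q_11 = 33·23084331884112 + 718590017617 = 762501542193313 → 1550385993206240/762501542193313
APPEND 12: p_12 = 12·1550385993206240 + 46937117940383 = 18651569036415263, q_12 = 12·762501542193313 + 23084331884112 = 9173102838203868 → 18651569036415263/9173102838203868
APPEND 28: p_13 = 28·18651569036415263 + 1550385993206240 = 523794319012833604, q_13 = 28·9173102838203868 + 762501542193313 = 257609381011901617 → 523794319012833604/257609381011901617

59614/29319
137613361/67680178
1550385993206240/762501542193313
18651569036415263/9173102838203868
523794319012833604/257609381011901617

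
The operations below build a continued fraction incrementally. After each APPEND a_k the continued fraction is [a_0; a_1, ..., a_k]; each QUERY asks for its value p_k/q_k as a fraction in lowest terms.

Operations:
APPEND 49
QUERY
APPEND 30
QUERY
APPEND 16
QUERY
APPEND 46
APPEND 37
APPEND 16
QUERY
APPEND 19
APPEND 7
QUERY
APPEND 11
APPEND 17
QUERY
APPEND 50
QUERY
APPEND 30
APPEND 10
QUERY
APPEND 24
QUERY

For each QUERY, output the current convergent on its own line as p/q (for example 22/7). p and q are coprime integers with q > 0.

APPEND 49: p_0 = 49·1 + 0 = 49, q_0 = 49·0 + 1 = 1 → 49/1
APPEND 30: p_1 = 30·49 + 1 = 1471, q_1 = 30·1 + 0 = 30 → 1471/30
APPEND 16: p_2 = 16·1471 + 49 = 23585, q_2 = 16·30 + 1 = 481 → 23585/481
APPEND 46: p_3 = 46·23585 + 1471 = 1086381, q_3 = 46·481 + 30 = 22156 → 1086381/22156
APPEND 37: p_4 = 37·1086381 + 23585 = 40219682, q_4 = 37·22156 + 481 = 820253 → 40219682/820253
APPEND 16: p_5 = 16·40219682 + 1086381 = 644601293, q_5 = 16·820253 + 22156 = 13146204 → 644601293/13146204
APPEND 19: p_6 = 19·644601293 + 40219682 = 12287644249, q_6 = 19·13146204 + 820253 = 250598129 → 12287644249/250598129
APPEND 7: p_7 = 7·12287644249 + 644601293 = 86658111036, q_7 = 7·250598129 + 13146204 = 1767333107 → 86658111036/1767333107
APPEND 11: p_8 = 11·86658111036 + 12287644249 = 965526865645, q_8 = 11·1767333107 + 250598129 = 19691262306 → 965526865645/19691262306
APPEND 17: p_9 = 17·965526865645 + 86658111036 = 16500614827001, q_9 = 17·19691262306 + 1767333107 = 336518792309 → 16500614827001/336518792309
APPEND 50: p_10 = 50·16500614827001 + 965526865645 = 825996268215695, q_10 = 50·336518792309 + 19691262306 = 16845630877756 → 825996268215695/16845630877756
APPEND 30: p_11 = 30·825996268215695 + 16500614827001 = 24796388661297851, q_11 = 30·16845630877756 + 336518792309 = 505705445124989 → 24796388661297851/505705445124989
APPEND 10: p_12 = 10·24796388661297851 + 825996268215695 = 248789882881194205, q_12 = 10·505705445124989 + 16845630877756 = 5073900082127646 → 248789882881194205/5073900082127646
APPEND 24: p_13 = 24·248789882881194205 + 24796388661297851 = 5995753577809958771, q_13 = 24·5073900082127646 + 505705445124989 = 122279307416188493 → 5995753577809958771/122279307416188493

49/1
1471/30
23585/481
644601293/13146204
86658111036/1767333107
16500614827001/336518792309
825996268215695/16845630877756
248789882881194205/5073900082127646
5995753577809958771/122279307416188493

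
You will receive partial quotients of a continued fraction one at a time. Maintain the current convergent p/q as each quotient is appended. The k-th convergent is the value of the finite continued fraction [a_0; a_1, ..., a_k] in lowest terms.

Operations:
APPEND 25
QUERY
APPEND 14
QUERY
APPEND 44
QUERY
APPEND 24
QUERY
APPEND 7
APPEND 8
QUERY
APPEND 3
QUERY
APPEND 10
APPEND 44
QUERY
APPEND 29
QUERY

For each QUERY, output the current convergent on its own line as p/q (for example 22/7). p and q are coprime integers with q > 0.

APPEND 25: p_0 = 25·1 + 0 = 25, q_0 = 25·0 + 1 = 1 → 25/1
APPEND 14: p_1 = 14·25 + 1 = 351, q_1 = 14·1 + 0 = 14 → 351/14
APPEND 44: p_2 = 44·351 + 25 = 15469, q_2 = 44·14 + 1 = 617 → 15469/617
APPEND 24: p_3 = 24·15469 + 351 = 371607, q_3 = 24·617 + 14 = 14822 → 371607/14822
APPEND 7: p_4 = 7·371607 + 15469 = 2616718, q_4 = 7·14822 + 617 = 104371 → 2616718/104371
APPEND 8: p_5 = 8·2616718 + 371607 = 21305351, q_5 = 8·104371 + 14822 = 849790 → 21305351/849790
APPEND 3: p_6 = 3·21305351 + 2616718 = 66532771, q_6 = 3·849790 + 104371 = 2653741 → 66532771/2653741
APPEND 10: p_7 = 10·66532771 + 21305351 = 686633061, q_7 = 10·2653741 + 849790 = 27387200 → 686633061/27387200
APPEND 44: p_8 = 44·686633061 + 66532771 = 30278387455, q_8 = 44·27387200 + 2653741 = 1207690541 → 30278387455/1207690541
APPEND 29: p_9 = 29·30278387455 + 686633061 = 878759869256, q_9 = 29·1207690541 + 27387200 = 35050412889 → 878759869256/35050412889

25/1
351/14
15469/617
371607/14822
21305351/849790
66532771/2653741
30278387455/1207690541
878759869256/35050412889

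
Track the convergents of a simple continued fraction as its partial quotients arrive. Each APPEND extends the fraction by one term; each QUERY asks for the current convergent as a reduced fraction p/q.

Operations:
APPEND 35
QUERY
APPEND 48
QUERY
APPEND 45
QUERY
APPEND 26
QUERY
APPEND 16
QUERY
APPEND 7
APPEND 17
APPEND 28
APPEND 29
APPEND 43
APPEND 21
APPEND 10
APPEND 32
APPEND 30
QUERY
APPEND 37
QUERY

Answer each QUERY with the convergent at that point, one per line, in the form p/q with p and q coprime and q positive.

APPEND 35: p_0 = 35·1 + 0 = 35, q_0 = 35·0 + 1 = 1 → 35/1
APPEND 48: p_1 = 48·35 + 1 = 1681, q_1 = 48·1 + 0 = 48 → 1681/48
APPEND 45: p_2 = 45·1681 + 35 = 75680, q_2 = 45·48 + 1 = 2161 → 75680/2161
APPEND 26: p_3 = 26·75680 + 1681 = 1969361, q_3 = 26·2161 + 48 = 56234 → 1969361/56234
APPEND 16: p_4 = 16·1969361 + 75680 = 31585456, q_4 = 16·56234 + 2161 = 901905 → 31585456/901905
APPEND 7: p_5 = 7·31585456 + 1969361 = 223067553, q_5 = 7·901905 + 56234 = 6369569 → 223067553/6369569
APPEND 17: p_6 = 17·223067553 + 31585456 = 3823733857, q_6 = 17·6369569 + 901905 = 109184578 → 3823733857/109184578
APPEND 28: p_7 = 28·3823733857 + 223067553 = 107287615549, q_7 = 28·109184578 + 6369569 = 3063537753 → 107287615549/3063537753
APPEND 29: p_8 = 29·107287615549 + 3823733857 = 3115164584778, q_8 = 29·3063537753 + 109184578 = 88951779415 → 3115164584778/88951779415
APPEND 43: p_9 = 43·3115164584778 + 107287615549 = 134059364761003, q_9 = 43·88951779415 + 3063537753 = 3827990052598 → 134059364761003/3827990052598
APPEND 21: p_10 = 21·134059364761003 + 3115164584778 = 2818361824565841, q_10 = 21·3827990052598 + 88951779415 = 80476742883973 → 2818361824565841/80476742883973
APPEND 10: p_11 = 10·2818361824565841 + 134059364761003 = 28317677610419413, q_11 = 10·80476742883973 + 3827990052598 = 808595418892328 → 28317677610419413/808595418892328
APPEND 32: p_12 = 32·28317677610419413 + 2818361824565841 = 908984045357987057, q_12 = 32·808595418892328 + 80476742883973 = 25955530147438469 → 908984045357987057/25955530147438469
APPEND 30: p_13 = 30·908984045357987057 + 28317677610419413 = 27297839038350031123, q_13 = 30·25955530147438469 + 808595418892328 = 779474499842046398 → 27297839038350031123/779474499842046398
APPEND 37: p_14 = 37·27297839038350031123 + 908984045357987057 = 1010929028464309138608, q_14 = 37·779474499842046398 + 25955530147438469 = 28866512024303155195 → 1010929028464309138608/28866512024303155195

35/1
1681/48
75680/2161
1969361/56234
31585456/901905
27297839038350031123/779474499842046398
1010929028464309138608/28866512024303155195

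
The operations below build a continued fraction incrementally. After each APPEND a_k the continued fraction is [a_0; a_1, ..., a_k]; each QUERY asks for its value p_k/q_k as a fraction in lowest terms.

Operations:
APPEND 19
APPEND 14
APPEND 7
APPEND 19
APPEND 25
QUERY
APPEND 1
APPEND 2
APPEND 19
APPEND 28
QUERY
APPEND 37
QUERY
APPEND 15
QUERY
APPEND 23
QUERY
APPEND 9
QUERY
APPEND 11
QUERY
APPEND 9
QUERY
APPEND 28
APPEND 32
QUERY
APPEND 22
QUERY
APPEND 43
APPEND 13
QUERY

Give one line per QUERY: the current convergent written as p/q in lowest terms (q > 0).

905363/47474
1512561667/79313328
56018702154/2937420533
841793093977/44140621323
19417259863625/1018171710962
175597131866602/9207686019981
1950985710396247/102302717930753
17734468525432825/929932147396758
15970249810045923929/837422823188676022
351844011925432841785/18449442512995912461
197240259925772988410677/10342574303979163766446

APPEND 19: p_0 = 19·1 + 0 = 19, q_0 = 19·0 + 1 = 1 → 19/1
APPEND 14: p_1 = 14·19 + 1 = 267, q_1 = 14·1 + 0 = 14 → 267/14
APPEND 7: p_2 = 7·267 + 19 = 1888, q_2 = 7·14 + 1 = 99 → 1888/99
APPEND 19: p_3 = 19·1888 + 267 = 36139, q_3 = 19·99 + 14 = 1895 → 36139/1895
APPEND 25: p_4 = 25·36139 + 1888 = 905363, q_4 = 25·1895 + 99 = 47474 → 905363/47474
APPEND 1: p_5 = 1·905363 + 36139 = 941502, q_5 = 1·47474 + 1895 = 49369 → 941502/49369
APPEND 2: p_6 = 2·941502 + 905363 = 2788367, q_6 = 2·49369 + 47474 = 146212 → 2788367/146212
APPEND 19: p_7 = 19·2788367 + 941502 = 53920475, q_7 = 19·146212 + 49369 = 2827397 → 53920475/2827397
APPEND 28: p_8 = 28·53920475 + 2788367 = 1512561667, q_8 = 28·2827397 + 146212 = 79313328 → 1512561667/79313328
APPEND 37: p_9 = 37·1512561667 + 53920475 = 56018702154, q_9 = 37·79313328 + 2827397 = 2937420533 → 56018702154/2937420533
APPEND 15: p_10 = 15·56018702154 + 1512561667 = 841793093977, q_10 = 15·2937420533 + 79313328 = 44140621323 → 841793093977/44140621323
APPEND 23: p_11 = 23·841793093977 + 56018702154 = 19417259863625, q_11 = 23·44140621323 + 2937420533 = 1018171710962 → 19417259863625/1018171710962
APPEND 9: p_12 = 9·19417259863625 + 841793093977 = 175597131866602, q_12 = 9·1018171710962 + 44140621323 = 9207686019981 → 175597131866602/9207686019981
APPEND 11: p_13 = 11·175597131866602 + 19417259863625 = 1950985710396247, q_13 = 11·9207686019981 + 1018171710962 = 102302717930753 → 1950985710396247/102302717930753
APPEND 9: p_14 = 9·1950985710396247 + 175597131866602 = 17734468525432825, q_14 = 9·102302717930753 + 9207686019981 = 929932147396758 → 17734468525432825/929932147396758
APPEND 28: p_15 = 28·17734468525432825 + 1950985710396247 = 498516104422515347, q_15 = 28·929932147396758 + 102302717930753 = 26140402845039977 → 498516104422515347/26140402845039977
APPEND 32: p_16 = 32·498516104422515347 + 17734468525432825 = 15970249810045923929, q_16 = 32·26140402845039977 + 929932147396758 = 837422823188676022 → 15970249810045923929/837422823188676022
APPEND 22: p_17 = 22·15970249810045923929 + 498516104422515347 = 351844011925432841785, q_17 = 22·837422823188676022 + 26140402845039977 = 18449442512995912461 → 351844011925432841785/18449442512995912461
APPEND 43: p_18 = 43·351844011925432841785 + 15970249810045923929 = 15145262762603658120684, q_18 = 43·18449442512995912461 + 837422823188676022 = 794163450882012911845 → 15145262762603658120684/794163450882012911845
APPEND 13: p_19 = 13·15145262762603658120684 + 351844011925432841785 = 197240259925772988410677, q_19 = 13·794163450882012911845 + 18449442512995912461 = 10342574303979163766446 → 197240259925772988410677/10342574303979163766446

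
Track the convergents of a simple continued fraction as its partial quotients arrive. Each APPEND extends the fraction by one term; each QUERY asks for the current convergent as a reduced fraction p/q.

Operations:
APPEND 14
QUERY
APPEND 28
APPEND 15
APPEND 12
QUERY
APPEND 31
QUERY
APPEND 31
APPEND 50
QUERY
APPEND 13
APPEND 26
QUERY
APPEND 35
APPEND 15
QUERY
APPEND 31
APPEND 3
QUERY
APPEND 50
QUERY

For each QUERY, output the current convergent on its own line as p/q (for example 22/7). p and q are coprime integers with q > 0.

14/1
71301/5080
2216240/157901
3440953290/245158451
1168271308576/83236115175
615182725823641/43830075980160
57949979118325267/4128776510108037
2916610554713763892/207800474316777809

APPEND 14: p_0 = 14·1 + 0 = 14, q_0 = 14·0 + 1 = 1 → 14/1
APPEND 28: p_1 = 28·14 + 1 = 393, q_1 = 28·1 + 0 = 28 → 393/28
APPEND 15: p_2 = 15·393 + 14 = 5909, q_2 = 15·28 + 1 = 421 → 5909/421
APPEND 12: p_3 = 12·5909 + 393 = 71301, q_3 = 12·421 + 28 = 5080 → 71301/5080
APPEND 31: p_4 = 31·71301 + 5909 = 2216240, q_4 = 31·5080 + 421 = 157901 → 2216240/157901
APPEND 31: p_5 = 31·2216240 + 71301 = 68774741, q_5 = 31·157901 + 5080 = 4900011 → 68774741/4900011
APPEND 50: p_6 = 50·68774741 + 2216240 = 3440953290, q_6 = 50·4900011 + 157901 = 245158451 → 3440953290/245158451
APPEND 13: p_7 = 13·3440953290 + 68774741 = 44801167511, q_7 = 13·245158451 + 4900011 = 3191959874 → 44801167511/3191959874
APPEND 26: p_8 = 26·44801167511 + 3440953290 = 1168271308576, q_8 = 26·3191959874 + 245158451 = 83236115175 → 1168271308576/83236115175
APPEND 35: p_9 = 35·1168271308576 + 44801167511 = 40934296967671, q_9 = 35·83236115175 + 3191959874 = 2916455990999 → 40934296967671/2916455990999
APPEND 15: p_10 = 15·40934296967671 + 1168271308576 = 615182725823641, q_10 = 15·2916455990999 + 83236115175 = 43830075980160 → 615182725823641/43830075980160
APPEND 31: p_11 = 31·615182725823641 + 40934296967671 = 19111598797500542, q_11 = 31·43830075980160 + 2916455990999 = 1361648811375959 → 19111598797500542/1361648811375959
APPEND 3: p_12 = 3·19111598797500542 + 615182725823641 = 57949979118325267, q_12 = 3·1361648811375959 + 43830075980160 = 4128776510108037 → 57949979118325267/4128776510108037
APPEND 50: p_13 = 50·57949979118325267 + 19111598797500542 = 2916610554713763892, q_13 = 50·4128776510108037 + 1361648811375959 = 207800474316777809 → 2916610554713763892/207800474316777809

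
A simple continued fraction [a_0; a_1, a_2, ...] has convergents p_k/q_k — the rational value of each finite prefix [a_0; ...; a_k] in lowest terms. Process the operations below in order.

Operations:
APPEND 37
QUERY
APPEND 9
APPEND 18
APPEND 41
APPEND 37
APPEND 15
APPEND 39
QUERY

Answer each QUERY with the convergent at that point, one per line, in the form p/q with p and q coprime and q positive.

37/1
5397803017/145452450

APPEND 37: p_0 = 37·1 + 0 = 37, q_0 = 37·0 + 1 = 1 → 37/1
APPEND 9: p_1 = 9·37 + 1 = 334, q_1 = 9·1 + 0 = 9 → 334/9
APPEND 18: p_2 = 18·334 + 37 = 6049, q_2 = 18·9 + 1 = 163 → 6049/163
APPEND 41: p_3 = 41·6049 + 334 = 248343, q_3 = 41·163 + 9 = 6692 → 248343/6692
APPEND 37: p_4 = 37·248343 + 6049 = 9194740, q_4 = 37·6692 + 163 = 247767 → 9194740/247767
APPEND 15: p_5 = 15·9194740 + 248343 = 138169443, q_5 = 15·247767 + 6692 = 3723197 → 138169443/3723197
APPEND 39: p_6 = 39·138169443 + 9194740 = 5397803017, q_6 = 39·3723197 + 247767 = 145452450 → 5397803017/145452450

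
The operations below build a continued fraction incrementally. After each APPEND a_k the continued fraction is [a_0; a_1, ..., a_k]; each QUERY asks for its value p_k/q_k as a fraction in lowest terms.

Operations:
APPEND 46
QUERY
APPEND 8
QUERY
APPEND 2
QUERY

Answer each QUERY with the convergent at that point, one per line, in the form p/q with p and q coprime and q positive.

APPEND 46: p_0 = 46·1 + 0 = 46, q_0 = 46·0 + 1 = 1 → 46/1
APPEND 8: p_1 = 8·46 + 1 = 369, q_1 = 8·1 + 0 = 8 → 369/8
APPEND 2: p_2 = 2·369 + 46 = 784, q_2 = 2·8 + 1 = 17 → 784/17

46/1
369/8
784/17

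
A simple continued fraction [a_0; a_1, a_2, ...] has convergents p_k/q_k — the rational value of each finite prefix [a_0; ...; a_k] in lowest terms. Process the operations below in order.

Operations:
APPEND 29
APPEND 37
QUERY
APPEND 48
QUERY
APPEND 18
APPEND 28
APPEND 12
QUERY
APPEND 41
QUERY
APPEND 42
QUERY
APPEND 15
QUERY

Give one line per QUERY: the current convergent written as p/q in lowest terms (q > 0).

APPEND 29: p_0 = 29·1 + 0 = 29, q_0 = 29·0 + 1 = 1 → 29/1
APPEND 37: p_1 = 37·29 + 1 = 1074, q_1 = 37·1 + 0 = 37 → 1074/37
APPEND 48: p_2 = 48·1074 + 29 = 51581, q_2 = 48·37 + 1 = 1777 → 51581/1777
APPEND 18: p_3 = 18·51581 + 1074 = 929532, q_3 = 18·1777 + 37 = 32023 → 929532/32023
APPEND 28: p_4 = 28·929532 + 51581 = 26078477, q_4 = 28·32023 + 1777 = 898421 → 26078477/898421
APPEND 12: p_5 = 12·26078477 + 929532 = 313871256, q_5 = 12·898421 + 32023 = 10813075 → 313871256/10813075
APPEND 41: p_6 = 41·313871256 + 26078477 = 12894799973, q_6 = 41·10813075 + 898421 = 444234496 → 12894799973/444234496
APPEND 42: p_7 = 42·12894799973 + 313871256 = 541895470122, q_7 = 42·444234496 + 10813075 = 18668661907 → 541895470122/18668661907
APPEND 15: p_8 = 15·541895470122 + 12894799973 = 8141326851803, q_8 = 15·18668661907 + 444234496 = 280474163101 → 8141326851803/280474163101

1074/37
51581/1777
313871256/10813075
12894799973/444234496
541895470122/18668661907
8141326851803/280474163101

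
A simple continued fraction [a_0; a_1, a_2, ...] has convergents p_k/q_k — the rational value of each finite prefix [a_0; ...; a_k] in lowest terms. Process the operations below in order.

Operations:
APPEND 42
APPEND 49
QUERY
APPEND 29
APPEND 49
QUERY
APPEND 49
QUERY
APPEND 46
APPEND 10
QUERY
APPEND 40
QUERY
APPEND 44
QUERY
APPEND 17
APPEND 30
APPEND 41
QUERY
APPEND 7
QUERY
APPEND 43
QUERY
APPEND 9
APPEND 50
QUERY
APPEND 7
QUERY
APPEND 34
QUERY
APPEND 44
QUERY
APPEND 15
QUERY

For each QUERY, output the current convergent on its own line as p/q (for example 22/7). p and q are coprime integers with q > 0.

2059/49
2929956/69727
143627597/3418045
66241621777/1576416015
2656274670498/63213940397
116942327123689/2782989793483
2455316589248893990/58431546350380251
17247053342142577949/410444828655343480
744078610301379745797/17707559178530149891
336441805913029394251897/8006631430949864774841
2361806595937260320053401/56206198494084480116386
80637866067779880276067531/1919017380229822188731965
3550427913578251992467024765/84492970928606260784322846
53337056569741559767281439006/1269313581309323733953574655

APPEND 42: p_0 = 42·1 + 0 = 42, q_0 = 42·0 + 1 = 1 → 42/1
APPEND 49: p_1 = 49·42 + 1 = 2059, q_1 = 49·1 + 0 = 49 → 2059/49
APPEND 29: p_2 = 29·2059 + 42 = 59753, q_2 = 29·49 + 1 = 1422 → 59753/1422
APPEND 49: p_3 = 49·59753 + 2059 = 2929956, q_3 = 49·1422 + 49 = 69727 → 2929956/69727
APPEND 49: p_4 = 49·2929956 + 59753 = 143627597, q_4 = 49·69727 + 1422 = 3418045 → 143627597/3418045
APPEND 46: p_5 = 46·143627597 + 2929956 = 6609799418, q_5 = 46·3418045 + 69727 = 157299797 → 6609799418/157299797
APPEND 10: p_6 = 10·6609799418 + 143627597 = 66241621777, q_6 = 10·157299797 + 3418045 = 1576416015 → 66241621777/1576416015
APPEND 40: p_7 = 40·66241621777 + 6609799418 = 2656274670498, q_7 = 40·1576416015 + 157299797 = 63213940397 → 2656274670498/63213940397
APPEND 44: p_8 = 44·2656274670498 + 66241621777 = 116942327123689, q_8 = 44·63213940397 + 1576416015 = 2782989793483 → 116942327123689/2782989793483
APPEND 17: p_9 = 17·116942327123689 + 2656274670498 = 1990675835773211, q_9 = 17·2782989793483 + 63213940397 = 47374040429608 → 1990675835773211/47374040429608
APPEND 30: p_10 = 30·1990675835773211 + 116942327123689 = 59837217400320019, q_10 = 30·47374040429608 + 2782989793483 = 1424004202681723 → 59837217400320019/1424004202681723
APPEND 41: p_11 = 41·59837217400320019 + 1990675835773211 = 2455316589248893990, q_11 = 41·1424004202681723 + 47374040429608 = 58431546350380251 → 2455316589248893990/58431546350380251
APPEND 7: p_12 = 7·2455316589248893990 + 59837217400320019 = 17247053342142577949, q_12 = 7·58431546350380251 + 1424004202681723 = 410444828655343480 → 17247053342142577949/410444828655343480
APPEND 43: p_13 = 43·17247053342142577949 + 2455316589248893990 = 744078610301379745797, q_13 = 43·410444828655343480 + 58431546350380251 = 17707559178530149891 → 744078610301379745797/17707559178530149891
APPEND 9: p_14 = 9·744078610301379745797 + 17247053342142577949 = 6713954546054560290122, q_14 = 9·17707559178530149891 + 410444828655343480 = 159778477435426692499 → 6713954546054560290122/159778477435426692499
APPEND 50: p_15 = 50·6713954546054560290122 + 744078610301379745797 = 336441805913029394251897, q_15 = 50·159778477435426692499 + 17707559178530149891 = 8006631430949864774841 → 336441805913029394251897/8006631430949864774841
APPEND 7: p_16 = 7·336441805913029394251897 + 6713954546054560290122 = 2361806595937260320053401, q_16 = 7·8006631430949864774841 + 159778477435426692499 = 56206198494084480116386 → 2361806595937260320053401/56206198494084480116386
APPEND 34: p_17 = 34·2361806595937260320053401 + 336441805913029394251897 = 80637866067779880276067531, q_17 = 34·56206198494084480116386 + 8006631430949864774841 = 1919017380229822188731965 → 80637866067779880276067531/1919017380229822188731965
APPEND 44: p_18 = 44·80637866067779880276067531 + 2361806595937260320053401 = 3550427913578251992467024765, q_18 = 44·1919017380229822188731965 + 56206198494084480116386 = 84492970928606260784322846 → 3550427913578251992467024765/84492970928606260784322846
APPEND 15: p_19 = 15·3550427913578251992467024765 + 80637866067779880276067531 = 53337056569741559767281439006, q_19 = 15·84492970928606260784322846 + 1919017380229822188731965 = 1269313581309323733953574655 → 53337056569741559767281439006/1269313581309323733953574655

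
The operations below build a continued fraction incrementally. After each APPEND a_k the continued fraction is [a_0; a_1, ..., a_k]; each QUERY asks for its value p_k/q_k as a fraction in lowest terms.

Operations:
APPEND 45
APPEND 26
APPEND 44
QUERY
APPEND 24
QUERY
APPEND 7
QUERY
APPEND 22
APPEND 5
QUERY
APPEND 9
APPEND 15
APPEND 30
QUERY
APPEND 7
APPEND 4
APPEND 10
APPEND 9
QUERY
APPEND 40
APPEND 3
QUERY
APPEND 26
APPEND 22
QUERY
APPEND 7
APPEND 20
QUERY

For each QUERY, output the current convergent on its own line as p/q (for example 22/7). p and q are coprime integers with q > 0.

APPEND 45: p_0 = 45·1 + 0 = 45, q_0 = 45·0 + 1 = 1 → 45/1
APPEND 26: p_1 = 26·45 + 1 = 1171, q_1 = 26·1 + 0 = 26 → 1171/26
APPEND 44: p_2 = 44·1171 + 45 = 51569, q_2 = 44·26 + 1 = 1145 → 51569/1145
APPEND 24: p_3 = 24·51569 + 1171 = 1238827, q_3 = 24·1145 + 26 = 27506 → 1238827/27506
APPEND 7: p_4 = 7·1238827 + 51569 = 8723358, q_4 = 7·27506 + 1145 = 193687 → 8723358/193687
APPEND 22: p_5 = 22·8723358 + 1238827 = 193152703, q_5 = 22·193687 + 27506 = 4288620 → 193152703/4288620
APPEND 5: p_6 = 5·193152703 + 8723358 = 974486873, q_6 = 5·4288620 + 193687 = 21636787 → 974486873/21636787
APPEND 9: p_7 = 9·974486873 + 193152703 = 8963534560, q_7 = 9·21636787 + 4288620 = 199019703 → 8963534560/199019703
APPEND 15: p_8 = 15·8963534560 + 974486873 = 135427505273, q_8 = 15·199019703 + 21636787 = 3006932332 → 135427505273/3006932332
APPEND 30: p_9 = 30·135427505273 + 8963534560 = 4071788692750, q_9 = 30·3006932332 + 199019703 = 90406989663 → 4071788692750/90406989663
APPEND 7: p_10 = 7·4071788692750 + 135427505273 = 28637948354523, q_10 = 7·90406989663 + 3006932332 = 635855859973 → 28637948354523/635855859973
APPEND 4: p_11 = 4·28637948354523 + 4071788692750 = 118623582110842, q_11 = 4·635855859973 + 90406989663 = 2633830429555 → 118623582110842/2633830429555
APPEND 10: p_12 = 10·118623582110842 + 28637948354523 = 1214873769462943, q_12 = 10·2633830429555 + 635855859973 = 26974160155523 → 1214873769462943/26974160155523
APPEND 9: p_13 = 9·1214873769462943 + 118623582110842 = 11052487507277329, q_13 = 9·26974160155523 + 2633830429555 = 245401271829262 → 11052487507277329/245401271829262
APPEND 40: p_14 = 40·11052487507277329 + 1214873769462943 = 443314374060556103, q_14 = 40·245401271829262 + 26974160155523 = 9843025033326003 → 443314374060556103/9843025033326003
APPEND 3: p_15 = 3·443314374060556103 + 11052487507277329 = 1340995609688945638, q_15 = 3·9843025033326003 + 245401271829262 = 29774476371807271 → 1340995609688945638/29774476371807271
APPEND 26: p_16 = 26·1340995609688945638 + 443314374060556103 = 35309200225973142691, q_16 = 26·29774476371807271 + 9843025033326003 = 783979410700315049 → 35309200225973142691/783979410700315049
APPEND 22: p_17 = 22·35309200225973142691 + 1340995609688945638 = 778143400581098084840, q_17 = 22·783979410700315049 + 29774476371807271 = 17277321511778738349 → 778143400581098084840/17277321511778738349
APPEND 7: p_18 = 7·778143400581098084840 + 35309200225973142691 = 5482313004293659736571, q_18 = 7·17277321511778738349 + 783979410700315049 = 121725229993151483492 → 5482313004293659736571/121725229993151483492
APPEND 20: p_19 = 20·5482313004293659736571 + 778143400581098084840 = 110424403486454292816260, q_19 = 20·121725229993151483492 + 17277321511778738349 = 2451781921374808408189 → 110424403486454292816260/2451781921374808408189

51569/1145
1238827/27506
8723358/193687
974486873/21636787
4071788692750/90406989663
11052487507277329/245401271829262
1340995609688945638/29774476371807271
778143400581098084840/17277321511778738349
110424403486454292816260/2451781921374808408189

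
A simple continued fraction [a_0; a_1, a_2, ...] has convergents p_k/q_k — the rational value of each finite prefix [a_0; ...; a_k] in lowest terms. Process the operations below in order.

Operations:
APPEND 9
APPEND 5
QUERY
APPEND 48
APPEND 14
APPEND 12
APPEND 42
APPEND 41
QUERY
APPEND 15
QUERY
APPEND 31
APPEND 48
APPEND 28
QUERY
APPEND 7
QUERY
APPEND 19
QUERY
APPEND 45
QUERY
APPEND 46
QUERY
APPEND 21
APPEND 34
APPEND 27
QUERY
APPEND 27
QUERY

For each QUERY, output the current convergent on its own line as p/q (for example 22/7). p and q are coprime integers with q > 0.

46/5
647787119/70417986
9732597319/1057986307
406944431615692/44237074878131
2863133952499547/311238245821368
54806489529107085/5957763745484123
2469155162762318372/268410606792606903
113635943976595752197/12352845676205401661
2198397406886268077543090/238977764885987998244343
59438063637148037975308933/6461241062540793763419578

APPEND 9: p_0 = 9·1 + 0 = 9, q_0 = 9·0 + 1 = 1 → 9/1
APPEND 5: p_1 = 5·9 + 1 = 46, q_1 = 5·1 + 0 = 5 → 46/5
APPEND 48: p_2 = 48·46 + 9 = 2217, q_2 = 48·5 + 1 = 241 → 2217/241
APPEND 14: p_3 = 14·2217 + 46 = 31084, q_3 = 14·241 + 5 = 3379 → 31084/3379
APPEND 12: p_4 = 12·31084 + 2217 = 375225, q_4 = 12·3379 + 241 = 40789 → 375225/40789
APPEND 42: p_5 = 42·375225 + 31084 = 15790534, q_5 = 42·40789 + 3379 = 1716517 → 15790534/1716517
APPEND 41: p_6 = 41·15790534 + 375225 = 647787119, q_6 = 41·1716517 + 40789 = 70417986 → 647787119/70417986
APPEND 15: p_7 = 15·647787119 + 15790534 = 9732597319, q_7 = 15·70417986 + 1716517 = 1057986307 → 9732597319/1057986307
APPEND 31: p_8 = 31·9732597319 + 647787119 = 302358304008, q_8 = 31·1057986307 + 70417986 = 32867993503 → 302358304008/32867993503
APPEND 48: p_9 = 48·302358304008 + 9732597319 = 14522931189703, q_9 = 48·32867993503 + 1057986307 = 1578721674451 → 14522931189703/1578721674451
APPEND 28: p_10 = 28·14522931189703 + 302358304008 = 406944431615692, q_10 = 28·1578721674451 + 32867993503 = 44237074878131 → 406944431615692/44237074878131
APPEND 7: p_11 = 7·406944431615692 + 14522931189703 = 2863133952499547, q_11 = 7·44237074878131 + 1578721674451 = 311238245821368 → 2863133952499547/311238245821368
APPEND 19: p_12 = 19·2863133952499547 + 406944431615692 = 54806489529107085, q_12 = 19·311238245821368 + 44237074878131 = 5957763745484123 → 54806489529107085/5957763745484123
APPEND 45: p_13 = 45·54806489529107085 + 2863133952499547 = 2469155162762318372, q_13 = 45·5957763745484123 + 311238245821368 = 268410606792606903 → 2469155162762318372/268410606792606903
APPEND 46: p_14 = 46·2469155162762318372 + 54806489529107085 = 113635943976595752197, q_14 = 46·268410606792606903 + 5957763745484123 = 12352845676205401661 → 113635943976595752197/12352845676205401661
APPEND 21: p_15 = 21·113635943976595752197 + 2469155162762318372 = 2388823978671273114509, q_15 = 21·12352845676205401661 + 268410606792606903 = 259678169807106041784 → 2388823978671273114509/259678169807106041784
APPEND 34: p_16 = 34·2388823978671273114509 + 113635943976595752197 = 81333651218799881645503, q_16 = 34·259678169807106041784 + 12352845676205401661 = 8841410619117810822317 → 81333651218799881645503/8841410619117810822317
APPEND 27: p_17 = 27·81333651218799881645503 + 2388823978671273114509 = 2198397406886268077543090, q_17 = 27·8841410619117810822317 + 259678169807106041784 = 238977764885987998244343 → 2198397406886268077543090/238977764885987998244343
APPEND 27: p_18 = 27·2198397406886268077543090 + 81333651218799881645503 = 59438063637148037975308933, q_18 = 27·238977764885987998244343 + 8841410619117810822317 = 6461241062540793763419578 → 59438063637148037975308933/6461241062540793763419578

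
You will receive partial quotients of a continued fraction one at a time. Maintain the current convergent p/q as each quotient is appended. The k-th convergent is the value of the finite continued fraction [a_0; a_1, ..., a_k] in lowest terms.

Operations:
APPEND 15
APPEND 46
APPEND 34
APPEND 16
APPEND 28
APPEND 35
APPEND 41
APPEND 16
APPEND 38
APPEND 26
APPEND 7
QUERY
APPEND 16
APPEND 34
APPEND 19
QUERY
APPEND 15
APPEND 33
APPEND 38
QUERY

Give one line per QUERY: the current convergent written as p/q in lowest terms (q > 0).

APPEND 15: p_0 = 15·1 + 0 = 15, q_0 = 15·0 + 1 = 1 → 15/1
APPEND 46: p_1 = 46·15 + 1 = 691, q_1 = 46·1 + 0 = 46 → 691/46
APPEND 34: p_2 = 34·691 + 15 = 23509, q_2 = 34·46 + 1 = 1565 → 23509/1565
APPEND 16: p_3 = 16·23509 + 691 = 376835, q_3 = 16·1565 + 46 = 25086 → 376835/25086
APPEND 28: p_4 = 28·376835 + 23509 = 10574889, q_4 = 28·25086 + 1565 = 703973 → 10574889/703973
APPEND 35: p_5 = 35·10574889 + 376835 = 370497950, q_5 = 35·703973 + 25086 = 24664141 → 370497950/24664141
APPEND 41: p_6 = 41·370497950 + 10574889 = 15200990839, q_6 = 41·24664141 + 703973 = 1011933754 → 15200990839/1011933754
APPEND 16: p_7 = 16·15200990839 + 370497950 = 243586351374, q_7 = 16·1011933754 + 24664141 = 16215604205 → 243586351374/16215604205
APPEND 38: p_8 = 38·243586351374 + 15200990839 = 9271482343051, q_8 = 38·16215604205 + 1011933754 = 617204893544 → 9271482343051/617204893544
APPEND 26: p_9 = 26·9271482343051 + 243586351374 = 241302127270700, q_9 = 26·617204893544 + 16215604205 = 16063542836349 → 241302127270700/16063542836349
APPEND 7: p_10 = 7·241302127270700 + 9271482343051 = 1698386373237951, q_10 = 7·16063542836349 + 617204893544 = 113062004747987 → 1698386373237951/113062004747987
APPEND 16: p_11 = 16·1698386373237951 + 241302127270700 = 27415484099077916, q_11 = 16·113062004747987 + 16063542836349 = 1825055618804141 → 27415484099077916/1825055618804141
APPEND 34: p_12 = 34·27415484099077916 + 1698386373237951 = 933824845741887095, q_12 = 34·1825055618804141 + 113062004747987 = 62164953044088781 → 933824845741887095/62164953044088781
APPEND 19: p_13 = 19·933824845741887095 + 27415484099077916 = 17770087553194932721, q_13 = 19·62164953044088781 + 1825055618804141 = 1182959163456490980 → 17770087553194932721/1182959163456490980
APPEND 15: p_14 = 15·17770087553194932721 + 933824845741887095 = 267485138143665877910, q_14 = 15·1182959163456490980 + 62164953044088781 = 17806552404891453481 → 267485138143665877910/17806552404891453481
APPEND 33: p_15 = 33·267485138143665877910 + 17770087553194932721 = 8844779646294168903751, q_15 = 33·17806552404891453481 + 1182959163456490980 = 588799188524874455853 → 8844779646294168903751/588799188524874455853
APPEND 38: p_16 = 38·8844779646294168903751 + 267485138143665877910 = 336369111697322084220448, q_16 = 38·588799188524874455853 + 17806552404891453481 = 22392175716350120775895 → 336369111697322084220448/22392175716350120775895

1698386373237951/113062004747987
17770087553194932721/1182959163456490980
336369111697322084220448/22392175716350120775895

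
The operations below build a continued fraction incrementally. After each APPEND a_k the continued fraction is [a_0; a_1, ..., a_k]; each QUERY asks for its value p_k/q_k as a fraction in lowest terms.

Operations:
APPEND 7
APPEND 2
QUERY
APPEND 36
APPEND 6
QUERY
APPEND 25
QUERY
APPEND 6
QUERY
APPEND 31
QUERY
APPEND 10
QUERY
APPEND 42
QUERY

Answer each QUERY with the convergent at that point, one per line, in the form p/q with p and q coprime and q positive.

APPEND 7: p_0 = 7·1 + 0 = 7, q_0 = 7·0 + 1 = 1 → 7/1
APPEND 2: p_1 = 2·7 + 1 = 15, q_1 = 2·1 + 0 = 2 → 15/2
APPEND 36: p_2 = 36·15 + 7 = 547, q_2 = 36·2 + 1 = 73 → 547/73
APPEND 6: p_3 = 6·547 + 15 = 3297, q_3 = 6·73 + 2 = 440 → 3297/440
APPEND 25: p_4 = 25·3297 + 547 = 82972, q_4 = 25·440 + 73 = 11073 → 82972/11073
APPEND 6: p_5 = 6·82972 + 3297 = 501129, q_5 = 6·11073 + 440 = 66878 → 501129/66878
APPEND 31: p_6 = 31·501129 + 82972 = 15617971, q_6 = 31·66878 + 11073 = 2084291 → 15617971/2084291
APPEND 10: p_7 = 10·15617971 + 501129 = 156680839, q_7 = 10·2084291 + 66878 = 20909788 → 156680839/20909788
APPEND 42: p_8 = 42·156680839 + 15617971 = 6596213209, q_8 = 42·20909788 + 2084291 = 880295387 → 6596213209/880295387

15/2
3297/440
82972/11073
501129/66878
15617971/2084291
156680839/20909788
6596213209/880295387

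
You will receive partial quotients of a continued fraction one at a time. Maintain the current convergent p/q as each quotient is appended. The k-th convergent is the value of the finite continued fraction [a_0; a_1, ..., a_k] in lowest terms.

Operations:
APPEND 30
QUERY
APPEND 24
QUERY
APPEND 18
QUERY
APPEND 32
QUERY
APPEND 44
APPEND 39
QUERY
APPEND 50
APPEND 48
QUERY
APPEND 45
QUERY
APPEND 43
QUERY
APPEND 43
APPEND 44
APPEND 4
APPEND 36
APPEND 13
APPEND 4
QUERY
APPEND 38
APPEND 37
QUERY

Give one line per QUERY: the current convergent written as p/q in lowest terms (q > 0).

APPEND 30: p_0 = 30·1 + 0 = 30, q_0 = 30·0 + 1 = 1 → 30/1
APPEND 24: p_1 = 24·30 + 1 = 721, q_1 = 24·1 + 0 = 24 → 721/24
APPEND 18: p_2 = 18·721 + 30 = 13008, q_2 = 18·24 + 1 = 433 → 13008/433
APPEND 32: p_3 = 32·13008 + 721 = 416977, q_3 = 32·433 + 24 = 13880 → 416977/13880
APPEND 44: p_4 = 44·416977 + 13008 = 18359996, q_4 = 44·13880 + 433 = 611153 → 18359996/611153
APPEND 39: p_5 = 39·18359996 + 416977 = 716456821, q_5 = 39·611153 + 13880 = 23848847 → 716456821/23848847
APPEND 50: p_6 = 50·716456821 + 18359996 = 35841201046, q_6 = 50·23848847 + 611153 = 1193053503 → 35841201046/1193053503
APPEND 48: p_7 = 48·35841201046 + 716456821 = 1721094107029, q_7 = 48·1193053503 + 23848847 = 57290416991 → 1721094107029/57290416991
APPEND 45: p_8 = 45·1721094107029 + 35841201046 = 77485076017351, q_8 = 45·57290416991 + 1193053503 = 2579261818098 → 77485076017351/2579261818098
APPEND 43: p_9 = 43·77485076017351 + 1721094107029 = 3333579362853122, q_9 = 43·2579261818098 + 57290416991 = 110965548595205 → 3333579362853122/110965548595205
APPEND 43: p_10 = 43·3333579362853122 + 77485076017351 = 143421397678701597, q_10 = 43·110965548595205 + 2579261818098 = 4774097851411913 → 143421397678701597/4774097851411913
APPEND 44: p_11 = 44·143421397678701597 + 3333579362853122 = 6313875077225723390, q_11 = 44·4774097851411913 + 110965548595205 = 210171271010719377 → 6313875077225723390/210171271010719377
APPEND 4: p_12 = 4·6313875077225723390 + 143421397678701597 = 25398921706581595157, q_12 = 4·210171271010719377 + 4774097851411913 = 845459181894289421 → 25398921706581595157/845459181894289421
APPEND 36: p_13 = 36·25398921706581595157 + 6313875077225723390 = 920675056514163149042, q_13 = 36·845459181894289421 + 210171271010719377 = 30646701819205138533 → 920675056514163149042/30646701819205138533
APPEND 13: p_14 = 13·920675056514163149042 + 25398921706581595157 = 11994174656390702532703, q_14 = 13·30646701819205138533 + 845459181894289421 = 399252582831561090350 → 11994174656390702532703/399252582831561090350
APPEND 4: p_15 = 4·11994174656390702532703 + 920675056514163149042 = 48897373682076973279854, q_15 = 4·399252582831561090350 + 30646701819205138533 = 1627657033145449499933 → 48897373682076973279854/1627657033145449499933
APPEND 38: p_16 = 38·48897373682076973279854 + 11994174656390702532703 = 1870094374575315687167155, q_16 = 38·1627657033145449499933 + 399252582831561090350 = 62250219842358642087804 → 1870094374575315687167155/62250219842358642087804
APPEND 37: p_17 = 37·1870094374575315687167155 + 48897373682076973279854 = 69242389232968757398464589, q_17 = 37·62250219842358642087804 + 1627657033145449499933 = 2304885791200415206748681 → 69242389232968757398464589/2304885791200415206748681

30/1
721/24
13008/433
416977/13880
716456821/23848847
1721094107029/57290416991
77485076017351/2579261818098
3333579362853122/110965548595205
48897373682076973279854/1627657033145449499933
69242389232968757398464589/2304885791200415206748681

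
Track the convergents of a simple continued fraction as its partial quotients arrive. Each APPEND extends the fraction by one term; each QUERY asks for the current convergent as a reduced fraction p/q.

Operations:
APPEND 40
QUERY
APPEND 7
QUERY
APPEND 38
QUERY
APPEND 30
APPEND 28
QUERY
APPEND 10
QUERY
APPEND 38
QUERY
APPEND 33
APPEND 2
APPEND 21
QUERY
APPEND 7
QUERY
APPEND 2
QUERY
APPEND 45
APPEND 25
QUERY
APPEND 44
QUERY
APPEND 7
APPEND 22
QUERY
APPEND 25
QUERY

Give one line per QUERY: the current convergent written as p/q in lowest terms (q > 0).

40/1
281/7
10718/267
9021706/224743
90538881/2255447
3449499184/85931729
4971171996843/123838673981
35029501500991/872632654604
75030174998825/1869103983189
85359714586201725/2126426901435914
3759238829169324016/93647765975078325
584559932242141660430/14562185117968730483
14640398337572312980587/364712288737945246264

APPEND 40: p_0 = 40·1 + 0 = 40, q_0 = 40·0 + 1 = 1 → 40/1
APPEND 7: p_1 = 7·40 + 1 = 281, q_1 = 7·1 + 0 = 7 → 281/7
APPEND 38: p_2 = 38·281 + 40 = 10718, q_2 = 38·7 + 1 = 267 → 10718/267
APPEND 30: p_3 = 30·10718 + 281 = 321821, q_3 = 30·267 + 7 = 8017 → 321821/8017
APPEND 28: p_4 = 28·321821 + 10718 = 9021706, q_4 = 28·8017 + 267 = 224743 → 9021706/224743
APPEND 10: p_5 = 10·9021706 + 321821 = 90538881, q_5 = 10·224743 + 8017 = 2255447 → 90538881/2255447
APPEND 38: p_6 = 38·90538881 + 9021706 = 3449499184, q_6 = 38·2255447 + 224743 = 85931729 → 3449499184/85931729
APPEND 33: p_7 = 33·3449499184 + 90538881 = 113924011953, q_7 = 33·85931729 + 2255447 = 2838002504 → 113924011953/2838002504
APPEND 2: p_8 = 2·113924011953 + 3449499184 = 231297523090, q_8 = 2·2838002504 + 85931729 = 5761936737 → 231297523090/5761936737
APPEND 21: p_9 = 21·231297523090 + 113924011953 = 4971171996843, q_9 = 21·5761936737 + 2838002504 = 123838673981 → 4971171996843/123838673981
APPEND 7: p_10 = 7·4971171996843 + 231297523090 = 35029501500991, q_10 = 7·123838673981 + 5761936737 = 872632654604 → 35029501500991/872632654604
APPEND 2: p_11 = 2·35029501500991 + 4971171996843 = 75030174998825, q_11 = 2·872632654604 + 123838673981 = 1869103983189 → 75030174998825/1869103983189
APPEND 45: p_12 = 45·75030174998825 + 35029501500991 = 3411387376448116, q_12 = 45·1869103983189 + 872632654604 = 84982311898109 → 3411387376448116/84982311898109
APPEND 25: p_13 = 25·3411387376448116 + 75030174998825 = 85359714586201725, q_13 = 25·84982311898109 + 1869103983189 = 2126426901435914 → 85359714586201725/2126426901435914
APPEND 44: p_14 = 44·85359714586201725 + 3411387376448116 = 3759238829169324016, q_14 = 44·2126426901435914 + 84982311898109 = 93647765975078325 → 3759238829169324016/93647765975078325
APPEND 7: p_15 = 7·3759238829169324016 + 85359714586201725 = 26400031518771469837, q_15 = 7·93647765975078325 + 2126426901435914 = 657660788726984189 → 26400031518771469837/657660788726984189
APPEND 22: p_16 = 22·26400031518771469837 + 3759238829169324016 = 584559932242141660430, q_16 = 22·657660788726984189 + 93647765975078325 = 14562185117968730483 → 584559932242141660430/14562185117968730483
APPEND 25: p_17 = 25·584559932242141660430 + 26400031518771469837 = 14640398337572312980587, q_17 = 25·14562185117968730483 + 657660788726984189 = 364712288737945246264 → 14640398337572312980587/364712288737945246264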